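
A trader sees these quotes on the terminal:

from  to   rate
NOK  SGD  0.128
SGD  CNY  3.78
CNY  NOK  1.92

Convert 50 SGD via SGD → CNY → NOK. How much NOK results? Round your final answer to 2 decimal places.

362.88

50 SGD × 3.78 = 189 CNY
189 CNY × 1.92 = 362.88 NOK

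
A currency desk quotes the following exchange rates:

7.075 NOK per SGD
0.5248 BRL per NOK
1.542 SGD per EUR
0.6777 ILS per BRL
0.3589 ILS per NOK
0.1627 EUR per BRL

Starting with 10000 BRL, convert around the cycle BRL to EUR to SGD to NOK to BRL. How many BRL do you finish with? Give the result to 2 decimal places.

10000 BRL × 0.1627 = 1627 EUR
1627 EUR × 1.542 = 2508.834 SGD
2508.834 SGD × 7.075 = 17750.00055 NOK
17750.00055 NOK × 0.5248 = 9315.20028864 BRL

9315.20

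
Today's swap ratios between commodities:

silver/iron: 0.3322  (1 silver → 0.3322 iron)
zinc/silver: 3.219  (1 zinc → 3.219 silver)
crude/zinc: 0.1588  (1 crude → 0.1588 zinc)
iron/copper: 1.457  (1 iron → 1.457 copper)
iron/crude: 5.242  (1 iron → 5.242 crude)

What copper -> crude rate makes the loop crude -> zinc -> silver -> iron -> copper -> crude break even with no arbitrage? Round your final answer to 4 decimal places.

4.0417

Known legs of the cycle: 0.1588 × 3.219 × 0.3322 × 1.457 = 0.24741763692888
For no arbitrage the full-cycle product must be 1, so the missing rate is 1 / 0.24741763692888 ≈ 4.041749.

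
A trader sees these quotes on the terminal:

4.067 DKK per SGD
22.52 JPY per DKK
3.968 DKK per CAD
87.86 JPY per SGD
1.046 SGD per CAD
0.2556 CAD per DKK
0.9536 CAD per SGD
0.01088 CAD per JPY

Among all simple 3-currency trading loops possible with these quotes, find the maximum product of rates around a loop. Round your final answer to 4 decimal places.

1.0873

SGD→DKK→CAD→SGD: 4.067 × 0.2556 × 1.046 = 1.08734
SGD→JPY→CAD→SGD: 87.86 × 0.01088 × 1.046 = 0.99989
CAD→DKK→JPY→CAD: 3.968 × 22.52 × 0.01088 = 0.97223
Maximum is SGD→DKK→CAD→SGD at 1.0873; arbitrage exists.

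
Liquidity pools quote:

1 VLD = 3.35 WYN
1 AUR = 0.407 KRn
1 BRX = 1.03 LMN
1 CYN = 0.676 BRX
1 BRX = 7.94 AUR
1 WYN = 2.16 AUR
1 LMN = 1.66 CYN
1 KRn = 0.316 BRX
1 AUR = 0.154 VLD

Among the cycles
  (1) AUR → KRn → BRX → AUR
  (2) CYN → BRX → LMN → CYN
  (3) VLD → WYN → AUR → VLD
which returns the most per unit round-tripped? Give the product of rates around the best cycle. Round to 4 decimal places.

(1) 0.407 × 0.316 × 7.94 = 1.02118
(2) 0.676 × 1.03 × 1.66 = 1.15582
(3) 3.35 × 2.16 × 0.154 = 1.11434
Highest is cycle (2) at 1.1558 (>1, arbitrage).

1.1558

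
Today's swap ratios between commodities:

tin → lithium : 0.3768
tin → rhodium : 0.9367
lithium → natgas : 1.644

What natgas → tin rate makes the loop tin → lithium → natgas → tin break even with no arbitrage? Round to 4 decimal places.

Known legs of the cycle: 0.3768 × 1.644 = 0.6194592
For no arbitrage the full-cycle product must be 1, so the missing rate is 1 / 0.6194592 ≈ 1.614311.

1.6143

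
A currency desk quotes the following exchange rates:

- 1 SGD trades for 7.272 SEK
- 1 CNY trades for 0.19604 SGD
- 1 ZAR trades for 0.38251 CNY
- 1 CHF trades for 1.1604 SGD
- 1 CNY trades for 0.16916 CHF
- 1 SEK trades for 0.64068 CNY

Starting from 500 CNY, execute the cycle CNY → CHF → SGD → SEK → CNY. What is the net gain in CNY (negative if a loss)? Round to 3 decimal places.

-42.732

500 CNY × 0.16916 = 84.58 CHF
84.58 CHF × 1.1604 = 98.146632 SGD
98.146632 SGD × 7.272 = 713.722307904 SEK
713.722307904 SEK × 0.64068 = 457.26760822793472 CNY
Net change: 457.26760822793472 − 500 = -42.73239177206528 CNY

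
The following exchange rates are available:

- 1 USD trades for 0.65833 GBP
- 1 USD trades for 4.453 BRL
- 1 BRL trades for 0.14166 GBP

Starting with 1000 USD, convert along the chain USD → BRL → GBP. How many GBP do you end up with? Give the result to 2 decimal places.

630.81

1000 USD × 4.453 = 4453 BRL
4453 BRL × 0.14166 = 630.81198 GBP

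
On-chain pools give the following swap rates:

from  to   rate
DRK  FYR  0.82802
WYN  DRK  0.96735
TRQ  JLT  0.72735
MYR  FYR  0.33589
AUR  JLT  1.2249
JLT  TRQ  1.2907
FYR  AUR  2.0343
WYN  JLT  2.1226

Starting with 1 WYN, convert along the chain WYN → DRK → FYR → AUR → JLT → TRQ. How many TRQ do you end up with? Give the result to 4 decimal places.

1 WYN × 0.96735 = 0.96735 DRK
0.96735 DRK × 0.82802 = 0.800985147 FYR
0.800985147 FYR × 2.0343 = 1.6294440845421 AUR
1.6294440845421 AUR × 1.2249 = 1.99590605915561829 JLT
1.99590605915561829 JLT × 1.2907 = 2.576115950552156526903 TRQ

2.5761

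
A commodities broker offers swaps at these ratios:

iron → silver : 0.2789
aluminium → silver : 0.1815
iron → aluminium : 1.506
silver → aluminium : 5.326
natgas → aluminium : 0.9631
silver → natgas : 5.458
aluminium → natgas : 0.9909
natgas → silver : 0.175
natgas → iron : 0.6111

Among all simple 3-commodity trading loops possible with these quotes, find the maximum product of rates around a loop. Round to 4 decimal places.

0.9541

aluminium→silver→natgas→aluminium: 0.1815 × 5.458 × 0.9631 = 0.95407
natgas→iron→silver→natgas: 0.6111 × 0.2789 × 5.458 = 0.93024
aluminium→natgas→silver→aluminium: 0.9909 × 0.175 × 5.326 = 0.92357
aluminium→natgas→iron→aluminium: 0.9909 × 0.6111 × 1.506 = 0.91194
Maximum is aluminium→silver→natgas→aluminium at 0.9541; no arbitrage — every cycle loses value.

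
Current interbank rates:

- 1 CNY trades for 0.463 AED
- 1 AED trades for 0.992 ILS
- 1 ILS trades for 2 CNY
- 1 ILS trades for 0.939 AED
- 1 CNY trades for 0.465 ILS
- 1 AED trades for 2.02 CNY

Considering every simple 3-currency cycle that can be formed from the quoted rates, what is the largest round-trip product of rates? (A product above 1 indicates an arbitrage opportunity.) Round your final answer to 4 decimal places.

0.9186

CNY→AED→ILS→CNY: 0.463 × 0.992 × 2 = 0.91859
CNY→ILS→AED→CNY: 0.465 × 0.939 × 2.02 = 0.88200
Maximum is CNY→AED→ILS→CNY at 0.9186; no arbitrage — every cycle loses value.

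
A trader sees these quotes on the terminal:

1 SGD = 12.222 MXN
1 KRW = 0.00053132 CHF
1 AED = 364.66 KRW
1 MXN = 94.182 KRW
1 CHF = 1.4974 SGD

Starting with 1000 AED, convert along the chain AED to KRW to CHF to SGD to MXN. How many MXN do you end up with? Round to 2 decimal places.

1000 AED × 364.66 = 364660 KRW
364660 KRW × 0.00053132 = 193.7511512 CHF
193.7511512 CHF × 1.4974 = 290.12297380688 SGD
290.12297380688 SGD × 12.222 = 3545.88298586768736 MXN

3545.88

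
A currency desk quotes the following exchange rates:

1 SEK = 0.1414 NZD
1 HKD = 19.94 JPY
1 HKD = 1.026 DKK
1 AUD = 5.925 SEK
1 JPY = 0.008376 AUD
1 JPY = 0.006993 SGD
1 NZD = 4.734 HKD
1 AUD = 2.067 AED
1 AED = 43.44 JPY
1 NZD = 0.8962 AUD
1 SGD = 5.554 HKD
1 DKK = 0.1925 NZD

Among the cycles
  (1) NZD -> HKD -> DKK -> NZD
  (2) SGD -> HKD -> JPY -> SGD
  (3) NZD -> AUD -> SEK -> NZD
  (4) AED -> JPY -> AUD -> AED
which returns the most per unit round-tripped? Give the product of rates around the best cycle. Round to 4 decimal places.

0.9350

(1) 4.734 × 1.026 × 0.1925 = 0.93499
(2) 5.554 × 19.94 × 0.006993 = 0.77445
(3) 0.8962 × 5.925 × 0.1414 = 0.75083
(4) 43.44 × 0.008376 × 2.067 = 0.75209
Highest is cycle (1) at 0.9350 (≤1, no arbitrage).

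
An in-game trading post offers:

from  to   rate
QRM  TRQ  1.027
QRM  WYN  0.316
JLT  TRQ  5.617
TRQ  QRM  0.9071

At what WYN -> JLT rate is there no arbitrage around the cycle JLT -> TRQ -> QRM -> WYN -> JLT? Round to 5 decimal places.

Known legs of the cycle: 5.617 × 0.9071 × 0.316 = 1.6100771012
For no arbitrage the full-cycle product must be 1, so the missing rate is 1 / 1.6100771012 ≈ 0.6210883.

0.62109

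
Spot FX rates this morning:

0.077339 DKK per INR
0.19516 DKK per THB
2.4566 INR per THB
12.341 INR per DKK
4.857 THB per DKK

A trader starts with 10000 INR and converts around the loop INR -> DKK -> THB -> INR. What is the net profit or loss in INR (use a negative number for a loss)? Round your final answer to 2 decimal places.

-772.14

10000 INR × 0.077339 = 773.39 DKK
773.39 DKK × 4.857 = 3756.35523 THB
3756.35523 THB × 2.4566 = 9227.862258018 INR
Net change: 9227.862258018 − 10000 = -772.137741982 INR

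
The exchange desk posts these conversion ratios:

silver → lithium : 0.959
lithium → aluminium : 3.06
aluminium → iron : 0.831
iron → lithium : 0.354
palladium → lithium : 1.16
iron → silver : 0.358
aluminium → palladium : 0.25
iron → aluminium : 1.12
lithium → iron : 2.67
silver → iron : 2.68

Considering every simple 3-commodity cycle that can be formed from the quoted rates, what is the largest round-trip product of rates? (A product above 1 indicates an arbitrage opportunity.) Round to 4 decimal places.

lithium→iron→silver→lithium: 2.67 × 0.358 × 0.959 = 0.91667
lithium→aluminium→iron→lithium: 3.06 × 0.831 × 0.354 = 0.90017
lithium→aluminium→palladium→lithium: 3.06 × 0.25 × 1.16 = 0.88740
Maximum is lithium→iron→silver→lithium at 0.9167; no arbitrage — every cycle loses value.

0.9167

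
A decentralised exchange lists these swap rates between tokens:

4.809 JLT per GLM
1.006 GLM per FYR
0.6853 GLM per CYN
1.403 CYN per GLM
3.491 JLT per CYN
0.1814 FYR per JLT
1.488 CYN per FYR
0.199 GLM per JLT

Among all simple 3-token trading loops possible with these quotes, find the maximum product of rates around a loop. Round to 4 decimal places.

0.9747

CYN→JLT→GLM→CYN: 3.491 × 0.199 × 1.403 = 0.97468
FYR→CYN→JLT→FYR: 1.488 × 3.491 × 0.1814 = 0.94230
FYR→GLM→JLT→FYR: 1.006 × 4.809 × 0.1814 = 0.87759
Maximum is CYN→JLT→GLM→CYN at 0.9747; no arbitrage — every cycle loses value.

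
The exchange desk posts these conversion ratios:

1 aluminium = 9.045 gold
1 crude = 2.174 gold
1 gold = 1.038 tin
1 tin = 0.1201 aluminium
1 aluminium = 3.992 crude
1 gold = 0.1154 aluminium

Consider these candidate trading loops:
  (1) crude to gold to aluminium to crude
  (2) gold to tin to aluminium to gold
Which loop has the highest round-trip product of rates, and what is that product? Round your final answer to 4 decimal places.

1.1276

(1) 2.174 × 0.1154 × 3.992 = 1.00151
(2) 1.038 × 0.1201 × 9.045 = 1.12758
Highest is cycle (2) at 1.1276 (>1, arbitrage).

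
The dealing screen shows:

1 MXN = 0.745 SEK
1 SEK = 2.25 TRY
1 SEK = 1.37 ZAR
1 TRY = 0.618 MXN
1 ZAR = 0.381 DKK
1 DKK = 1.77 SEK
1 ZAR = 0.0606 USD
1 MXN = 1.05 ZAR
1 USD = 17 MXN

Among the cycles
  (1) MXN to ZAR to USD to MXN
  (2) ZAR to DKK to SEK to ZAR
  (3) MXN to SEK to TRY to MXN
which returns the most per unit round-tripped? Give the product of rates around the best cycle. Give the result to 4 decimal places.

(1) 1.05 × 0.0606 × 17 = 1.08171
(2) 0.381 × 1.77 × 1.37 = 0.92389
(3) 0.745 × 2.25 × 0.618 = 1.03592
Highest is cycle (1) at 1.0817 (>1, arbitrage).

1.0817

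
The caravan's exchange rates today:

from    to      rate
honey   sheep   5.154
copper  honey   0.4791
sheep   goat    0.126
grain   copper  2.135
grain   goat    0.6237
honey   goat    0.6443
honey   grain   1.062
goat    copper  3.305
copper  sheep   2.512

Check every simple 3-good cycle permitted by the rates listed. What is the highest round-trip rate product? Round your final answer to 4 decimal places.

grain→copper→honey→grain: 2.135 × 0.4791 × 1.062 = 1.08630
copper→sheep→goat→copper: 2.512 × 0.126 × 3.305 = 1.04607
copper→honey→goat→copper: 0.4791 × 0.6443 × 3.305 = 1.02020
Maximum is grain→copper→honey→grain at 1.0863; arbitrage exists.

1.0863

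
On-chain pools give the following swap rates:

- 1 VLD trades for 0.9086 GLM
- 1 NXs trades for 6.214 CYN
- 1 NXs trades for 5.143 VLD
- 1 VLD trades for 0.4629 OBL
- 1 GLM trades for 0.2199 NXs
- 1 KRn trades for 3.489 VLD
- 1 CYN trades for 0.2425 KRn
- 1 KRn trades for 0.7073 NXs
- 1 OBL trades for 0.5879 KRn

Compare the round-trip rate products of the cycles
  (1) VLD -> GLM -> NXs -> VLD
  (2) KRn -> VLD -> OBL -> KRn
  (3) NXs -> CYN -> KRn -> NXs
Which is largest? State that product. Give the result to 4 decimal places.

(1) 0.9086 × 0.2199 × 5.143 = 1.02758
(2) 3.489 × 0.4629 × 0.5879 = 0.94949
(3) 6.214 × 0.2425 × 0.7073 = 1.06583
Highest is cycle (3) at 1.0658 (>1, arbitrage).

1.0658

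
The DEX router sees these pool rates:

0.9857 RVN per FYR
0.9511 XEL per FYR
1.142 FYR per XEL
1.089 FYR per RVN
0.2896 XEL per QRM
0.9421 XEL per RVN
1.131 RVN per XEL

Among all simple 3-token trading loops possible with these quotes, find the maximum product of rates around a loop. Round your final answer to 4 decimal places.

RVN→FYR→XEL→RVN: 1.089 × 0.9511 × 1.131 = 1.17143
RVN→XEL→FYR→RVN: 0.9421 × 1.142 × 0.9857 = 1.06049
Maximum is RVN→FYR→XEL→RVN at 1.1714; arbitrage exists.

1.1714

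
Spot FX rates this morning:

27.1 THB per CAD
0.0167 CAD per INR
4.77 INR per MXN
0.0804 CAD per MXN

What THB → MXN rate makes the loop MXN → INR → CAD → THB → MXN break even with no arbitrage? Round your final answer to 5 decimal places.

0.46323

Known legs of the cycle: 4.77 × 0.0167 × 27.1 = 2.1587589
For no arbitrage the full-cycle product must be 1, so the missing rate is 1 / 2.1587589 ≈ 0.4632291.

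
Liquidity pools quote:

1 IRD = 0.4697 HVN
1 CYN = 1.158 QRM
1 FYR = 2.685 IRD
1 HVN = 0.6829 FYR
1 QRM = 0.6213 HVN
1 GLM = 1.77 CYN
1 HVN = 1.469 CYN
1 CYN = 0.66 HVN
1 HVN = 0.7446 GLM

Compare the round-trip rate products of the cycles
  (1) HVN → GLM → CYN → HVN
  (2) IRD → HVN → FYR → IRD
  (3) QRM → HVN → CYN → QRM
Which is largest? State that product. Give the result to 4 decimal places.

(1) 0.7446 × 1.77 × 0.66 = 0.86984
(2) 0.4697 × 0.6829 × 2.685 = 0.86124
(3) 0.6213 × 1.469 × 1.158 = 1.05689
Highest is cycle (3) at 1.0569 (>1, arbitrage).

1.0569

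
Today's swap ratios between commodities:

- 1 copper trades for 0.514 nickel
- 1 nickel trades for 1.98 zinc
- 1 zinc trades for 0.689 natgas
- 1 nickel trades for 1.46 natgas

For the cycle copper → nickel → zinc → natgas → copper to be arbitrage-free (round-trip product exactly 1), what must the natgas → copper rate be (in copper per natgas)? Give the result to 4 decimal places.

Known legs of the cycle: 0.514 × 1.98 × 0.689 = 0.70120908
For no arbitrage the full-cycle product must be 1, so the missing rate is 1 / 0.70120908 ≈ 1.426108.

1.4261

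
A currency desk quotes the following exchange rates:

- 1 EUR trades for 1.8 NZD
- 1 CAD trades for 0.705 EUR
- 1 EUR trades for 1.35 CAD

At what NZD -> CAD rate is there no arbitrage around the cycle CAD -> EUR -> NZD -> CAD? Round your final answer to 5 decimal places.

0.78802

Known legs of the cycle: 0.705 × 1.8 = 1.269
For no arbitrage the full-cycle product must be 1, so the missing rate is 1 / 1.269 ≈ 0.7880221.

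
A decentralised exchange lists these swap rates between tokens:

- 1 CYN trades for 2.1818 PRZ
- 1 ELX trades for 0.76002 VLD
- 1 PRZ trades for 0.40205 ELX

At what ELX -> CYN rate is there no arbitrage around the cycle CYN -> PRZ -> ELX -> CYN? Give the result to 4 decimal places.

Known legs of the cycle: 2.1818 × 0.40205 = 0.87719269
For no arbitrage the full-cycle product must be 1, so the missing rate is 1 / 0.87719269 ≈ 1.140000.

1.1400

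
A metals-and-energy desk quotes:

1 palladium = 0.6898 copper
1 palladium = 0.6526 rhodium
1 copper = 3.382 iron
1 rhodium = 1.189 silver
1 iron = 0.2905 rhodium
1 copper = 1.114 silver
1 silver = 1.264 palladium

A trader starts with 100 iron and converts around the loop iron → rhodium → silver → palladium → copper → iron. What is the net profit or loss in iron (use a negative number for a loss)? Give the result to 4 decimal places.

1.8525

100 iron × 0.2905 = 29.05 rhodium
29.05 rhodium × 1.189 = 34.54045 silver
34.54045 silver × 1.264 = 43.6591288 palladium
43.6591288 palladium × 0.6898 = 30.11606704624 copper
30.11606704624 copper × 3.382 = 101.85253875038368 iron
Net change: 101.85253875038368 − 100 = 1.85253875038368 iron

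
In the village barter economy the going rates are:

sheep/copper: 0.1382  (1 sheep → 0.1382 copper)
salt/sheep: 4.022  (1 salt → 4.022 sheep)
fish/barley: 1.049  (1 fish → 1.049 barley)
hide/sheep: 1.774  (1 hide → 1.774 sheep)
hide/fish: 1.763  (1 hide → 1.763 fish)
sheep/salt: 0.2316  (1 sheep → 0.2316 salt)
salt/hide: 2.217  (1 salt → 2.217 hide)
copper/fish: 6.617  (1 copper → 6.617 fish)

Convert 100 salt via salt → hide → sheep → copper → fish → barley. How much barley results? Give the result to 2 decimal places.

100 salt × 2.217 = 221.7 hide
221.7 hide × 1.774 = 393.2958 sheep
393.2958 sheep × 0.1382 = 54.35347956 copper
54.35347956 copper × 6.617 = 359.65697424852 fish
359.65697424852 fish × 1.049 = 377.28016598669748 barley

377.28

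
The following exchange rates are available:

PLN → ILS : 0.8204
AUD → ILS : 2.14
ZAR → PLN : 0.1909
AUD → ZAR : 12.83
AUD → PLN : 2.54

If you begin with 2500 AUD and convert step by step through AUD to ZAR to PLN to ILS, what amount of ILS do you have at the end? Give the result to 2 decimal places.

5023.41

2500 AUD × 12.83 = 32075 ZAR
32075 ZAR × 0.1909 = 6123.1175 PLN
6123.1175 PLN × 0.8204 = 5023.405597 ILS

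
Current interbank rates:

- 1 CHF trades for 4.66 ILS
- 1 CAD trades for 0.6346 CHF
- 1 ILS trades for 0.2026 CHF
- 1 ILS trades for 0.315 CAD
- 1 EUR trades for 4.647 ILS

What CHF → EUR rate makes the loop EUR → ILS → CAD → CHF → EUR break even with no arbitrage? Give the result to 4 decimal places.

Known legs of the cycle: 4.647 × 0.315 × 0.6346 = 0.928930653
For no arbitrage the full-cycle product must be 1, so the missing rate is 1 / 0.928930653 ≈ 1.076507.

1.0765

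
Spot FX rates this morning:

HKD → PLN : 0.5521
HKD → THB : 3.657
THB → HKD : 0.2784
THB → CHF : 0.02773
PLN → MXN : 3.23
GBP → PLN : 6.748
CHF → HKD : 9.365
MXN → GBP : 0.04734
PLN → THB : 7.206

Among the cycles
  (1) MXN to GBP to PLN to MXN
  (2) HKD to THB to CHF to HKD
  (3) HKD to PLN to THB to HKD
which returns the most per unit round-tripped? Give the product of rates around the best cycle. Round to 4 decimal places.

1.1076

(1) 0.04734 × 6.748 × 3.23 = 1.03182
(2) 3.657 × 0.02773 × 9.365 = 0.94969
(3) 0.5521 × 7.206 × 0.2784 = 1.10760
Highest is cycle (3) at 1.1076 (>1, arbitrage).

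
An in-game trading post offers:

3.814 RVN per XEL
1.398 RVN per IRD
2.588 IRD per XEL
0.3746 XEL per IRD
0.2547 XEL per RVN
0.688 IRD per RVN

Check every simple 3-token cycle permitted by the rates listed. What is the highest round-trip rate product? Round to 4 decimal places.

IRD→XEL→RVN→IRD: 0.3746 × 3.814 × 0.688 = 0.98296
IRD→RVN→XEL→IRD: 1.398 × 0.2547 × 2.588 = 0.92151
Maximum is IRD→XEL→RVN→IRD at 0.9830; no arbitrage — every cycle loses value.

0.9830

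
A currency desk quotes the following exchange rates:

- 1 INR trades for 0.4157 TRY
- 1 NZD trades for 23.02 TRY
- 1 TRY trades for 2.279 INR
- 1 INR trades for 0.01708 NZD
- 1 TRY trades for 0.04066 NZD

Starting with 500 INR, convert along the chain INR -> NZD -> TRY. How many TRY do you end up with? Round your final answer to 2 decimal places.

196.59

500 INR × 0.01708 = 8.54 NZD
8.54 NZD × 23.02 = 196.5908 TRY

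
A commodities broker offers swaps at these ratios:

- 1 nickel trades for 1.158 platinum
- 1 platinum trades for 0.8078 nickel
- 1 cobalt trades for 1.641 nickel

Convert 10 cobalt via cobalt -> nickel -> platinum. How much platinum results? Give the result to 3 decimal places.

10 cobalt × 1.641 = 16.41 nickel
16.41 nickel × 1.158 = 19.00278 platinum

19.003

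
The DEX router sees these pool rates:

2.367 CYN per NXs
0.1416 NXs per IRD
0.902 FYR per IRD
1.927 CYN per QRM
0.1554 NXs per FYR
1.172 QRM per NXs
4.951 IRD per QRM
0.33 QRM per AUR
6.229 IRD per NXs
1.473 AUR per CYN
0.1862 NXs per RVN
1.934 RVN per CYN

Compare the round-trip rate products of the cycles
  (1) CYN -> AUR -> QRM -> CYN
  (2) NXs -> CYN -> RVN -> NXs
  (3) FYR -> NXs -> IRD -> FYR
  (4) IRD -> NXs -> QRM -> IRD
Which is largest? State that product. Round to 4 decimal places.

(1) 1.473 × 0.33 × 1.927 = 0.93670
(2) 2.367 × 1.934 × 0.1862 = 0.85238
(3) 0.1554 × 6.229 × 0.902 = 0.87312
(4) 0.1416 × 1.172 × 4.951 = 0.82164
Highest is cycle (1) at 0.9367 (≤1, no arbitrage).

0.9367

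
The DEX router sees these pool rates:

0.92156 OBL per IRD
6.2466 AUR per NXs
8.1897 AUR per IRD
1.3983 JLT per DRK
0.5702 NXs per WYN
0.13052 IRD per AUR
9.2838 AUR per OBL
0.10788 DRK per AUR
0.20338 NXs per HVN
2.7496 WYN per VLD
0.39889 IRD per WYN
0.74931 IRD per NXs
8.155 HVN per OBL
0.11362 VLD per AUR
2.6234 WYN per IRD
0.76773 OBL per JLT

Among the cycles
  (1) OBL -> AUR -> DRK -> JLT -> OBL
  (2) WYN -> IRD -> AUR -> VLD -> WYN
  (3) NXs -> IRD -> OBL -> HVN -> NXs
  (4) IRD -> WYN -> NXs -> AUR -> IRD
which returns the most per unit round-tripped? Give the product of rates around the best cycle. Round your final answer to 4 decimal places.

1.2196

(1) 9.2838 × 0.10788 × 1.3983 × 0.76773 = 1.07517
(2) 0.39889 × 8.1897 × 0.11362 × 2.7496 = 1.02058
(3) 0.74931 × 0.92156 × 8.155 × 0.20338 = 1.14529
(4) 2.6234 × 0.5702 × 6.2466 × 0.13052 = 1.21959
Highest is cycle (4) at 1.2196 (>1, arbitrage).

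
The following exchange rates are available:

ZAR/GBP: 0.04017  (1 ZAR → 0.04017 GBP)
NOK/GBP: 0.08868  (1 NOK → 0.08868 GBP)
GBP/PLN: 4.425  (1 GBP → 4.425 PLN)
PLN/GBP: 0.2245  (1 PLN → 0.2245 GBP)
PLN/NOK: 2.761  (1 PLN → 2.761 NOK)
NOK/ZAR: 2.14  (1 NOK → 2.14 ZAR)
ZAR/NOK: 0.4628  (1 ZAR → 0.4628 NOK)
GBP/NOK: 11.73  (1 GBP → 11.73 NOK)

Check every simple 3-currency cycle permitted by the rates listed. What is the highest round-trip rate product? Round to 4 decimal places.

1.0834

NOK→GBP→PLN→NOK: 0.08868 × 4.425 × 2.761 = 1.08344
NOK→ZAR→GBP→NOK: 2.14 × 0.04017 × 11.73 = 1.00836
Maximum is NOK→GBP→PLN→NOK at 1.0834; arbitrage exists.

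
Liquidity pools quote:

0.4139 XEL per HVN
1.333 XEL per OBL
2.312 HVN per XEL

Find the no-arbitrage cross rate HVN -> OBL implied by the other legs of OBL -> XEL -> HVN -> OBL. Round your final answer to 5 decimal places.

Known legs of the cycle: 1.333 × 2.312 = 3.081896
For no arbitrage the full-cycle product must be 1, so the missing rate is 1 / 3.081896 ≈ 0.3244756.

0.32448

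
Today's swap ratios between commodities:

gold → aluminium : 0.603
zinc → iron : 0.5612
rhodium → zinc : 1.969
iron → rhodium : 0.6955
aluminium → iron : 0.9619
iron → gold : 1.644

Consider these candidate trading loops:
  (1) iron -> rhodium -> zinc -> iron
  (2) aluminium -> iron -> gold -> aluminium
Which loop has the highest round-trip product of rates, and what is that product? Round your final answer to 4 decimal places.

0.9536

(1) 0.6955 × 1.969 × 0.5612 = 0.76853
(2) 0.9619 × 1.644 × 0.603 = 0.95356
Highest is cycle (2) at 0.9536 (≤1, no arbitrage).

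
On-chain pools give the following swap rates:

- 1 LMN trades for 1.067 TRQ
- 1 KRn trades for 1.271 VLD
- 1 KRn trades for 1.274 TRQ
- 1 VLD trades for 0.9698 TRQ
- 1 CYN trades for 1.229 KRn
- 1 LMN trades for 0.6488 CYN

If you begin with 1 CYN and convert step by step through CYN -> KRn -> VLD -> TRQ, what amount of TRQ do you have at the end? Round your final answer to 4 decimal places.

1.5149

1 CYN × 1.229 = 1.229 KRn
1.229 KRn × 1.271 = 1.562059 VLD
1.562059 VLD × 0.9698 = 1.5148848182 TRQ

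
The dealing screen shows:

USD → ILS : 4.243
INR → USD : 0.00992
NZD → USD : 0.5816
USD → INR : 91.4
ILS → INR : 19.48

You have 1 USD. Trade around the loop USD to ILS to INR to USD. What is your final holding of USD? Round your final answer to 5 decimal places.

1 USD × 4.243 = 4.243 ILS
4.243 ILS × 19.48 = 82.65364 INR
82.65364 INR × 0.00992 = 0.8199241088 USD

0.81992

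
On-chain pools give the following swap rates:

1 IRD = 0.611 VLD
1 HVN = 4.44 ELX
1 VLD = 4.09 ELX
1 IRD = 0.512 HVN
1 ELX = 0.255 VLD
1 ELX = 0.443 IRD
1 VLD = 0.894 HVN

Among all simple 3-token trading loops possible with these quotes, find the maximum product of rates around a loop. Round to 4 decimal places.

1.1071

IRD→VLD→ELX→IRD: 0.611 × 4.09 × 0.443 = 1.10705
VLD→HVN→ELX→VLD: 0.894 × 4.44 × 0.255 = 1.01219
IRD→HVN→ELX→IRD: 0.512 × 4.44 × 0.443 = 1.00706
Maximum is IRD→VLD→ELX→IRD at 1.1071; arbitrage exists.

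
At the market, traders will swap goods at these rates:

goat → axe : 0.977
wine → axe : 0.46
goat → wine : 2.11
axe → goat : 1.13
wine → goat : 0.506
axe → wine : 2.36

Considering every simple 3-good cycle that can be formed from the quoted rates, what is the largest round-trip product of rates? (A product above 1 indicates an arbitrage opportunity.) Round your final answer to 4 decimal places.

goat→axe→wine→goat: 0.977 × 2.36 × 0.506 = 1.16669
goat→wine→axe→goat: 2.11 × 0.46 × 1.13 = 1.09678
Maximum is goat→axe→wine→goat at 1.1667; arbitrage exists.

1.1667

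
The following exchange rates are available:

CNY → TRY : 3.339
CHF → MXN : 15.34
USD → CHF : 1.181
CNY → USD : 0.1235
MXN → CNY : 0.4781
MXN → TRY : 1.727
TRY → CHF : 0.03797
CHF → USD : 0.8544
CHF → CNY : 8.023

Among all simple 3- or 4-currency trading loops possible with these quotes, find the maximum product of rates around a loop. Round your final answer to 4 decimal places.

1.1702

USD→CHF→CNY→USD: 1.181 × 8.023 × 0.1235 = 1.17018
USD→CHF→MXN→CNY→USD: 1.181 × 15.34 × 0.4781 × 0.1235 = 1.06970
CNY→TRY→CHF→CNY: 3.339 × 0.03797 × 8.023 = 1.01717
CHF→MXN→TRY→CHF: 15.34 × 1.727 × 0.03797 = 1.00591
CNY→TRY→CHF→MXN→CNY: 3.339 × 0.03797 × 15.34 × 0.4781 = 0.92982
Maximum is USD→CHF→CNY→USD at 1.1702; arbitrage exists.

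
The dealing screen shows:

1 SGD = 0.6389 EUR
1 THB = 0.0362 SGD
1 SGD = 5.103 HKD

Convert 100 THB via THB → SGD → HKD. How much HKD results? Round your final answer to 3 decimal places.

18.473

100 THB × 0.0362 = 3.62 SGD
3.62 SGD × 5.103 = 18.47286 HKD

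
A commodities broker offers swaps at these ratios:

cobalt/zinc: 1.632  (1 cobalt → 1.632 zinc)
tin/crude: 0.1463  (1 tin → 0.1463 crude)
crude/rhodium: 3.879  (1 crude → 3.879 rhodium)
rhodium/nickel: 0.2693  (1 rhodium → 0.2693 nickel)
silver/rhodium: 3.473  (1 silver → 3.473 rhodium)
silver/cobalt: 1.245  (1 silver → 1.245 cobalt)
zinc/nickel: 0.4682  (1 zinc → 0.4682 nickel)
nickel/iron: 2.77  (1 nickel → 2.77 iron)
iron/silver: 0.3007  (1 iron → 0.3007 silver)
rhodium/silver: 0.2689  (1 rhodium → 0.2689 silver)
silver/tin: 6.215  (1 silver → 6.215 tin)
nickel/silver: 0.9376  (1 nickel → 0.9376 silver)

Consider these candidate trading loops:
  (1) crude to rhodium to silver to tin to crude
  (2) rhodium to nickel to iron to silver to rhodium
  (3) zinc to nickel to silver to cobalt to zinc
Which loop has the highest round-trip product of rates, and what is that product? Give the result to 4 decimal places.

0.9484

(1) 3.879 × 0.2689 × 6.215 × 0.1463 = 0.94841
(2) 0.2693 × 2.77 × 0.3007 × 3.473 = 0.77903
(3) 0.4682 × 0.9376 × 1.245 × 1.632 = 0.89195
Highest is cycle (1) at 0.9484 (≤1, no arbitrage).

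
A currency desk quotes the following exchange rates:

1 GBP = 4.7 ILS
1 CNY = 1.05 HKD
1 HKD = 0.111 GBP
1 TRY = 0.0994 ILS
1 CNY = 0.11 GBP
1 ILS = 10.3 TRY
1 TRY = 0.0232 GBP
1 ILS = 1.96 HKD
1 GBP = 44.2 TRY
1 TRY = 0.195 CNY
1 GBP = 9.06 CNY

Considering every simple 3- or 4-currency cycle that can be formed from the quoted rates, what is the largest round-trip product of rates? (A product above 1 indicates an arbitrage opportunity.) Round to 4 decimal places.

TRY→GBP→ILS→TRY: 0.0232 × 4.7 × 10.3 = 1.12311
HKD→GBP→CNY→HKD: 0.111 × 9.06 × 1.05 = 1.05594
CNY→GBP→ILS→TRY→CNY: 0.11 × 4.7 × 10.3 × 0.195 = 1.03839
HKD→GBP→ILS→HKD: 0.111 × 4.7 × 1.96 = 1.02253
HKD→GBP→TRY→CNY→HKD: 0.111 × 44.2 × 0.195 × 1.05 = 1.00454
HKD→GBP→TRY→ILS→HKD: 0.111 × 44.2 × 0.0994 × 1.96 = 0.95585
CNY→GBP→TRY→CNY: 0.11 × 44.2 × 0.195 = 0.94809
Maximum is TRY→GBP→ILS→TRY at 1.1231; arbitrage exists.

1.1231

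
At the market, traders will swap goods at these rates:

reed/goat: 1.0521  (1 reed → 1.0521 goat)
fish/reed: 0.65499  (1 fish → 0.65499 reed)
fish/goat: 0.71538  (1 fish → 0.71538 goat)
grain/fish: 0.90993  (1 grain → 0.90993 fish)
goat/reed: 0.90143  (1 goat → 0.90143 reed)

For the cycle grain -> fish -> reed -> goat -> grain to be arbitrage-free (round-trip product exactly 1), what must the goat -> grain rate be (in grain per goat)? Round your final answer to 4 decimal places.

Known legs of the cycle: 0.90993 × 0.65499 × 1.0521 = 0.62704639284147
For no arbitrage the full-cycle product must be 1, so the missing rate is 1 / 0.62704639284147 ≈ 1.594778.

1.5948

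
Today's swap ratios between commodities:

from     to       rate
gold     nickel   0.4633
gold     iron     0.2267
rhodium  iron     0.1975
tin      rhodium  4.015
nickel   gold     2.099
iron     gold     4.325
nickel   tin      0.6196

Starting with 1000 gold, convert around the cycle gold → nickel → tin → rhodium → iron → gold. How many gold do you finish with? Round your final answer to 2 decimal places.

984.49

1000 gold × 0.4633 = 463.3 nickel
463.3 nickel × 0.6196 = 287.06068 tin
287.06068 tin × 4.015 = 1152.5486302 rhodium
1152.5486302 rhodium × 0.1975 = 227.6283544645 iron
227.6283544645 iron × 4.325 = 984.4926330589625 gold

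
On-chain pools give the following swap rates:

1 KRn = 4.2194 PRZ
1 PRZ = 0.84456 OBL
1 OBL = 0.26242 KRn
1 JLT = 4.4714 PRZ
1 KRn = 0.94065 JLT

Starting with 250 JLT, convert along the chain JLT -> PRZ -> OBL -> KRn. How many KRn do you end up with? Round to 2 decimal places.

250 JLT × 4.4714 = 1117.85 PRZ
1117.85 PRZ × 0.84456 = 944.091396 OBL
944.091396 OBL × 0.26242 = 247.74846413832 KRn

247.75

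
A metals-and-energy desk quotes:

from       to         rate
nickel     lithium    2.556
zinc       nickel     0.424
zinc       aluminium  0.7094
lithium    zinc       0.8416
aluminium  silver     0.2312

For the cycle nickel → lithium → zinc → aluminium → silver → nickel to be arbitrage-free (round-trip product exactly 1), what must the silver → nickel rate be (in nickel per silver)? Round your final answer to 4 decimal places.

Known legs of the cycle: 2.556 × 0.8416 × 0.7094 × 0.2312 = 0.352813821401088
For no arbitrage the full-cycle product must be 1, so the missing rate is 1 / 0.352813821401088 ≈ 2.834356.

2.8344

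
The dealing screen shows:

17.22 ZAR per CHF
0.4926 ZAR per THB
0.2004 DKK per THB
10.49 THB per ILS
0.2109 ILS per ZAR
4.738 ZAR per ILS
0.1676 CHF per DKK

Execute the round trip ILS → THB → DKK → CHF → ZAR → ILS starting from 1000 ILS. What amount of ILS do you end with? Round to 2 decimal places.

1000 ILS × 10.49 = 10490 THB
10490 THB × 0.2004 = 2102.196 DKK
2102.196 DKK × 0.1676 = 352.3280496 CHF
352.3280496 CHF × 17.22 = 6067.089014112 ZAR
6067.089014112 ZAR × 0.2109 = 1279.5490730762208 ILS

1279.55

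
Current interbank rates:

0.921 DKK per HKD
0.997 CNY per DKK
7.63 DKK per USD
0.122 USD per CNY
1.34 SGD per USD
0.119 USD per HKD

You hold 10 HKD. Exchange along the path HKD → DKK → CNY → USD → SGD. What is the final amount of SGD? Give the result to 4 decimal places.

10 HKD × 0.921 = 9.21 DKK
9.21 DKK × 0.997 = 9.18237 CNY
9.18237 CNY × 0.122 = 1.12024914 USD
1.12024914 USD × 1.34 = 1.5011338476 SGD

1.5011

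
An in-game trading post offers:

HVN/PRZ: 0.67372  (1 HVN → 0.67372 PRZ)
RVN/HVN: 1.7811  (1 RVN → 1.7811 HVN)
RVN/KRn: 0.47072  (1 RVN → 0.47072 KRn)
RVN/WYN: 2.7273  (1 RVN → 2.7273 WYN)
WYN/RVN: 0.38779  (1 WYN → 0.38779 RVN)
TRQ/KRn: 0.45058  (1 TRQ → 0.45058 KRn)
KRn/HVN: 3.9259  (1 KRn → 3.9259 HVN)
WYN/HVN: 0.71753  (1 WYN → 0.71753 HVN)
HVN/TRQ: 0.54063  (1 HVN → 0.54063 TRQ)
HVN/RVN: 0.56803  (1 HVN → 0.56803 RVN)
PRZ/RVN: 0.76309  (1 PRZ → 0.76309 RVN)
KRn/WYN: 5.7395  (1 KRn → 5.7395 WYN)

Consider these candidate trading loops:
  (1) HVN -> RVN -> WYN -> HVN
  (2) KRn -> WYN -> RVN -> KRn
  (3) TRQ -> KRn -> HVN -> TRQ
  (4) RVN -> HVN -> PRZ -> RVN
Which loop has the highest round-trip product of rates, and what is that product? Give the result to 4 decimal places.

(1) 0.56803 × 2.7273 × 0.71753 = 1.11159
(2) 5.7395 × 0.38779 × 0.47072 = 1.04769
(3) 0.45058 × 3.9259 × 0.54063 = 0.95634
(4) 1.7811 × 0.67372 × 0.76309 = 0.91568
Highest is cycle (1) at 1.1116 (>1, arbitrage).

1.1116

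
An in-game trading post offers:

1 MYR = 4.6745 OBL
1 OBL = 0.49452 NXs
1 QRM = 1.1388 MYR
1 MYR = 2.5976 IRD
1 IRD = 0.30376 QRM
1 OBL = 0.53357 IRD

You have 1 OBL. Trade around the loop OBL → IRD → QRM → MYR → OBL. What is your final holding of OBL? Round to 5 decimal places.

1 OBL × 0.53357 = 0.53357 IRD
0.53357 IRD × 0.30376 = 0.1620772232 QRM
0.1620772232 QRM × 1.1388 = 0.18457354178016 MYR
0.18457354178016 MYR × 4.6745 = 0.86278902105135792 OBL

0.86279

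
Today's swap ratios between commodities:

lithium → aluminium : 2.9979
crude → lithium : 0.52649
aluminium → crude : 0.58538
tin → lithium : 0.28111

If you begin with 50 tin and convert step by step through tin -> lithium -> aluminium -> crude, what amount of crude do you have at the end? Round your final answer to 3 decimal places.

24.666

50 tin × 0.28111 = 14.0555 lithium
14.0555 lithium × 2.9979 = 42.13698345 aluminium
42.13698345 aluminium × 0.58538 = 24.666147371961 crude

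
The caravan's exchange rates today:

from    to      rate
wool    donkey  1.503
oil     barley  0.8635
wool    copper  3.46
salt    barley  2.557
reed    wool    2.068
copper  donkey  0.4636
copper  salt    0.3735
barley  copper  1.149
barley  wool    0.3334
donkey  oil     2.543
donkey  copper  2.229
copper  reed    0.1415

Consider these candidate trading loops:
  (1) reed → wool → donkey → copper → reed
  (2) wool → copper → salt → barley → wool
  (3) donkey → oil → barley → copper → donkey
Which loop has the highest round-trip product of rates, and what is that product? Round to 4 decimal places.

(1) 2.068 × 1.503 × 2.229 × 0.1415 = 0.98034
(2) 3.46 × 0.3735 × 2.557 × 0.3334 = 1.10170
(3) 2.543 × 0.8635 × 1.149 × 0.4636 = 1.16969
Highest is cycle (3) at 1.1697 (>1, arbitrage).

1.1697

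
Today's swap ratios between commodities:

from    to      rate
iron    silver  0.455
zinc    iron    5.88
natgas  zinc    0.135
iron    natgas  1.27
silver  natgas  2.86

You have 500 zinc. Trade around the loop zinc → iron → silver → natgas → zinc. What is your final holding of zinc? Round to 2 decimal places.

500 zinc × 5.88 = 2940 iron
2940 iron × 0.455 = 1337.7 silver
1337.7 silver × 2.86 = 3825.822 natgas
3825.822 natgas × 0.135 = 516.48597 zinc

516.49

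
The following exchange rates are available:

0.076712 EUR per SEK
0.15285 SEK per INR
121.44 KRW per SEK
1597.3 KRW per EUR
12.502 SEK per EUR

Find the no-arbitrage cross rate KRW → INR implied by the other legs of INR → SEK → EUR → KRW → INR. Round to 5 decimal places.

0.05339

Known legs of the cycle: 0.15285 × 0.076712 × 1597.3 = 18.72902806116
For no arbitrage the full-cycle product must be 1, so the missing rate is 1 / 18.72902806116 ≈ 0.0533931.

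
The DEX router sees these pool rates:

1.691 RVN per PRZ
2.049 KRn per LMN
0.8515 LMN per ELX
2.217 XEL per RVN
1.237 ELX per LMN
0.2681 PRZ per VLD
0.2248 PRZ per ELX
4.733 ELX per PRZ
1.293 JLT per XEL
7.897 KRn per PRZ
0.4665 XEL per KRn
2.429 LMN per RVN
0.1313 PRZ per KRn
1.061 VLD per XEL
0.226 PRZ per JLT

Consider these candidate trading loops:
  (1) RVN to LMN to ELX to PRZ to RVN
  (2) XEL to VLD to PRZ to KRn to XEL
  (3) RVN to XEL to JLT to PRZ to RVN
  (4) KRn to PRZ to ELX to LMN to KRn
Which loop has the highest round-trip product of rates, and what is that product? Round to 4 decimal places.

(1) 2.429 × 1.237 × 0.2248 × 1.691 = 1.14219
(2) 1.061 × 0.2681 × 7.897 × 0.4665 = 1.04791
(3) 2.217 × 1.293 × 0.226 × 1.691 = 1.09551
(4) 0.1313 × 4.733 × 0.8515 × 2.049 = 1.08425
Highest is cycle (1) at 1.1422 (>1, arbitrage).

1.1422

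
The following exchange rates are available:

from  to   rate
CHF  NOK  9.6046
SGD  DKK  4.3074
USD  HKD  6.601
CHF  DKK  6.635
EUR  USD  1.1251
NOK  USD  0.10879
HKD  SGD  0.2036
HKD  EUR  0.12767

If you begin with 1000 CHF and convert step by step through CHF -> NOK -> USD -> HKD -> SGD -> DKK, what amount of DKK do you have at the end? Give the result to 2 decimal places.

1000 CHF × 9.6046 = 9604.6 NOK
9604.6 NOK × 0.10879 = 1044.884434 USD
1044.884434 USD × 6.601 = 6897.282148834 HKD
6897.282148834 HKD × 0.2036 = 1404.2866455026024 SGD
1404.2866455026024 SGD × 4.3074 = 6048.82429683790957776 DKK

6048.82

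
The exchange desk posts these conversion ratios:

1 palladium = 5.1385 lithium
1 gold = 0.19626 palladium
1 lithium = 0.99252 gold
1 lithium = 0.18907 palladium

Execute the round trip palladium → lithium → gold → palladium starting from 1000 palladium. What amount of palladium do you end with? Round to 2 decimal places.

1000.94

1000 palladium × 5.1385 = 5138.5 lithium
5138.5 lithium × 0.99252 = 5100.06402 gold
5100.06402 gold × 0.19626 = 1000.9385645652 palladium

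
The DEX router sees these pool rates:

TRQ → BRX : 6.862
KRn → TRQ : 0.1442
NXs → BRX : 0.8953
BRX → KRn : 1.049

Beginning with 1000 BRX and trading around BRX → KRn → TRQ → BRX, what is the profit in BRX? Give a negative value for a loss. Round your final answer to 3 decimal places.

37.986

1000 BRX × 1.049 = 1049 KRn
1049 KRn × 0.1442 = 151.2658 TRQ
151.2658 TRQ × 6.862 = 1037.9859196 BRX
Net change: 1037.9859196 − 1000 = 37.9859196 BRX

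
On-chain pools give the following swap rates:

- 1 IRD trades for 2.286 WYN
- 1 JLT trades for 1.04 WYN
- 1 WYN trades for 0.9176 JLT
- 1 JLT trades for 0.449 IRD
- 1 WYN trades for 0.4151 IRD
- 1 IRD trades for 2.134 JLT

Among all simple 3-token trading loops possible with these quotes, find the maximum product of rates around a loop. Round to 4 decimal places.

0.9418

IRD→WYN→JLT→IRD: 2.286 × 0.9176 × 0.449 = 0.94184
IRD→JLT→WYN→IRD: 2.134 × 1.04 × 0.4151 = 0.92126
Maximum is IRD→WYN→JLT→IRD at 0.9418; no arbitrage — every cycle loses value.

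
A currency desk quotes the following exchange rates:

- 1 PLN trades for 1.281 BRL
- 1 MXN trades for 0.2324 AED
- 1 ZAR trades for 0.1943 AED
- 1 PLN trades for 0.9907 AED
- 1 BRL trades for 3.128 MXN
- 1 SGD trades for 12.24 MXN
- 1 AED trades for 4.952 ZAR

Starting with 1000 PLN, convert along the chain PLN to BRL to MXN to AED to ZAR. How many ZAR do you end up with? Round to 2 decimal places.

4611.40

1000 PLN × 1.281 = 1281 BRL
1281 BRL × 3.128 = 4006.968 MXN
4006.968 MXN × 0.2324 = 931.2193632 AED
931.2193632 AED × 4.952 = 4611.3982865664 ZAR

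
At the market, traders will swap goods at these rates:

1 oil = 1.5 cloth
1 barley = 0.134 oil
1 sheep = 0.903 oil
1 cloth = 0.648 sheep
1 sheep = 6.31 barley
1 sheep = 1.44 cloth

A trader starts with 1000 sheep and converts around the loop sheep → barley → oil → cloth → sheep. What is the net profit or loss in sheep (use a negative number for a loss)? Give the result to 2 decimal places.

-178.14

1000 sheep × 6.31 = 6310 barley
6310 barley × 0.134 = 845.54 oil
845.54 oil × 1.5 = 1268.31 cloth
1268.31 cloth × 0.648 = 821.86488 sheep
Net change: 821.86488 − 1000 = -178.13512 sheep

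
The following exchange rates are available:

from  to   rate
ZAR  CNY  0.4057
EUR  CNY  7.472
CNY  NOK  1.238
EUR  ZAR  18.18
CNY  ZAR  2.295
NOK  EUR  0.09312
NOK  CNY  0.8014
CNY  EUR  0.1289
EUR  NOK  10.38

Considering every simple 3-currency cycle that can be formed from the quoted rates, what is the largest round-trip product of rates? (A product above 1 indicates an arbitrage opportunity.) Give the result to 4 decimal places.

EUR→NOK→CNY→EUR: 10.38 × 0.8014 × 0.1289 = 1.07226
EUR→ZAR→CNY→EUR: 18.18 × 0.4057 × 0.1289 = 0.95072
EUR→CNY→NOK→EUR: 7.472 × 1.238 × 0.09312 = 0.86139
Maximum is EUR→NOK→CNY→EUR at 1.0723; arbitrage exists.

1.0723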